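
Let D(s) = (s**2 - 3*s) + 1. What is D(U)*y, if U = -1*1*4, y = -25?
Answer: -725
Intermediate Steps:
U = -4 (U = -1*4 = -4)
D(s) = 1 + s**2 - 3*s
D(U)*y = (1 + (-4)**2 - 3*(-4))*(-25) = (1 + 16 + 12)*(-25) = 29*(-25) = -725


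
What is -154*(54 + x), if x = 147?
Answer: -30954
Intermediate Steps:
-154*(54 + x) = -154*(54 + 147) = -154*201 = -30954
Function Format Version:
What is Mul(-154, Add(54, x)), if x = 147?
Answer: -30954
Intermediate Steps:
Mul(-154, Add(54, x)) = Mul(-154, Add(54, 147)) = Mul(-154, 201) = -30954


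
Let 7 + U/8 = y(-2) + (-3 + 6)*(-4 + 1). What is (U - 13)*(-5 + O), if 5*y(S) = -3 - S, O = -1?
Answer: 4278/5 ≈ 855.60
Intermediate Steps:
y(S) = -⅗ - S/5 (y(S) = (-3 - S)/5 = -⅗ - S/5)
U = -648/5 (U = -56 + 8*((-⅗ - ⅕*(-2)) + (-3 + 6)*(-4 + 1)) = -56 + 8*((-⅗ + ⅖) + 3*(-3)) = -56 + 8*(-⅕ - 9) = -56 + 8*(-46/5) = -56 - 368/5 = -648/5 ≈ -129.60)
(U - 13)*(-5 + O) = (-648/5 - 13)*(-5 - 1) = -713/5*(-6) = 4278/5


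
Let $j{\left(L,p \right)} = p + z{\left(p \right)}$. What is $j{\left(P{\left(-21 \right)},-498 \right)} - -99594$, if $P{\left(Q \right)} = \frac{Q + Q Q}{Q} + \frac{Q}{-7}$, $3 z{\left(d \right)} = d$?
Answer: $98930$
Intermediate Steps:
$z{\left(d \right)} = \frac{d}{3}$
$P{\left(Q \right)} = - \frac{Q}{7} + \frac{Q + Q^{2}}{Q}$ ($P{\left(Q \right)} = \frac{Q + Q^{2}}{Q} + Q \left(- \frac{1}{7}\right) = \frac{Q + Q^{2}}{Q} - \frac{Q}{7} = - \frac{Q}{7} + \frac{Q + Q^{2}}{Q}$)
$j{\left(L,p \right)} = \frac{4 p}{3}$ ($j{\left(L,p \right)} = p + \frac{p}{3} = \frac{4 p}{3}$)
$j{\left(P{\left(-21 \right)},-498 \right)} - -99594 = \frac{4}{3} \left(-498\right) - -99594 = -664 + 99594 = 98930$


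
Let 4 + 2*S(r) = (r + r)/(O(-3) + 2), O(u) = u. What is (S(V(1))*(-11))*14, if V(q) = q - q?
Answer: 308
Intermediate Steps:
V(q) = 0
S(r) = -2 - r (S(r) = -2 + ((r + r)/(-3 + 2))/2 = -2 + ((2*r)/(-1))/2 = -2 + ((2*r)*(-1))/2 = -2 + (-2*r)/2 = -2 - r)
(S(V(1))*(-11))*14 = ((-2 - 1*0)*(-11))*14 = ((-2 + 0)*(-11))*14 = -2*(-11)*14 = 22*14 = 308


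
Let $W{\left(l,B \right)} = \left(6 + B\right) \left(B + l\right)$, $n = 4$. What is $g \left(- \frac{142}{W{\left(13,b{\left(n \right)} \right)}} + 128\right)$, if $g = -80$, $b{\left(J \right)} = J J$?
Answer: $- \frac{3260880}{319} \approx -10222.0$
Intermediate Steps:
$b{\left(J \right)} = J^{2}$
$g \left(- \frac{142}{W{\left(13,b{\left(n \right)} \right)}} + 128\right) = - 80 \left(- \frac{142}{\left(4^{2}\right)^{2} + 6 \cdot 4^{2} + 6 \cdot 13 + 4^{2} \cdot 13} + 128\right) = - 80 \left(- \frac{142}{16^{2} + 6 \cdot 16 + 78 + 16 \cdot 13} + 128\right) = - 80 \left(- \frac{142}{256 + 96 + 78 + 208} + 128\right) = - 80 \left(- \frac{142}{638} + 128\right) = - 80 \left(\left(-142\right) \frac{1}{638} + 128\right) = - 80 \left(- \frac{71}{319} + 128\right) = \left(-80\right) \frac{40761}{319} = - \frac{3260880}{319}$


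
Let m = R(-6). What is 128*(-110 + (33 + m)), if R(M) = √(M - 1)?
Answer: -9856 + 128*I*√7 ≈ -9856.0 + 338.66*I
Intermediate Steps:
R(M) = √(-1 + M)
m = I*√7 (m = √(-1 - 6) = √(-7) = I*√7 ≈ 2.6458*I)
128*(-110 + (33 + m)) = 128*(-110 + (33 + I*√7)) = 128*(-77 + I*√7) = -9856 + 128*I*√7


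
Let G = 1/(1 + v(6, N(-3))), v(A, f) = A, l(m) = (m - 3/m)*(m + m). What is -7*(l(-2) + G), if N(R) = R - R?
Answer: -15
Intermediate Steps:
l(m) = 2*m*(m - 3/m) (l(m) = (m - 3/m)*(2*m) = 2*m*(m - 3/m))
N(R) = 0
G = ⅐ (G = 1/(1 + 6) = 1/7 = ⅐ ≈ 0.14286)
-7*(l(-2) + G) = -7*((-6 + 2*(-2)²) + ⅐) = -7*((-6 + 2*4) + ⅐) = -7*((-6 + 8) + ⅐) = -7*(2 + ⅐) = -7*15/7 = -15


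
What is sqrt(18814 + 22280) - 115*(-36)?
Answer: 4140 + 3*sqrt(4566) ≈ 4342.7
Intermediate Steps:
sqrt(18814 + 22280) - 115*(-36) = sqrt(41094) + 4140 = 3*sqrt(4566) + 4140 = 4140 + 3*sqrt(4566)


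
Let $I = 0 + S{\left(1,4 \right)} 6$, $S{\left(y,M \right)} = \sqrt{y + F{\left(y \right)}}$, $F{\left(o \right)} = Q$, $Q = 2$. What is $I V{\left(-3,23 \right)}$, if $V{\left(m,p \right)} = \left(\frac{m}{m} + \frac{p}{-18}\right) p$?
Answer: $- \frac{115 \sqrt{3}}{3} \approx -66.395$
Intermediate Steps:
$F{\left(o \right)} = 2$
$S{\left(y,M \right)} = \sqrt{2 + y}$ ($S{\left(y,M \right)} = \sqrt{y + 2} = \sqrt{2 + y}$)
$V{\left(m,p \right)} = p \left(1 - \frac{p}{18}\right)$ ($V{\left(m,p \right)} = \left(1 + p \left(- \frac{1}{18}\right)\right) p = \left(1 - \frac{p}{18}\right) p = p \left(1 - \frac{p}{18}\right)$)
$I = 6 \sqrt{3}$ ($I = 0 + \sqrt{2 + 1} \cdot 6 = 0 + \sqrt{3} \cdot 6 = 0 + 6 \sqrt{3} = 6 \sqrt{3} \approx 10.392$)
$I V{\left(-3,23 \right)} = 6 \sqrt{3} \cdot \frac{1}{18} \cdot 23 \left(18 - 23\right) = 6 \sqrt{3} \cdot \frac{1}{18} \cdot 23 \left(-5\right) = 6 \sqrt{3} \left(- \frac{115}{18}\right) = - \frac{115 \sqrt{3}}{3}$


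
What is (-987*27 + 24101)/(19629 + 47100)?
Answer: -196/5133 ≈ -0.038184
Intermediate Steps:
(-987*27 + 24101)/(19629 + 47100) = (-26649 + 24101)/66729 = -2548*1/66729 = -196/5133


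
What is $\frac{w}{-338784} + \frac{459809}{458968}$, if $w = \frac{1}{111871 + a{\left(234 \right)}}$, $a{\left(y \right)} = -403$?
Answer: $\frac{2170503952031605}{2166534056276352} \approx 1.0018$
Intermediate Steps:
$w = \frac{1}{111468}$ ($w = \frac{1}{111871 - 403} = \frac{1}{111468} \approx 8.9712 \cdot 10^{-6}$)
$\frac{w}{-338784} + \frac{459809}{458968} = \frac{1}{111468 \left(-338784\right)} + \frac{459809}{458968} = \frac{1}{111468} \left(- \frac{1}{338784}\right) + 459809 \cdot \frac{1}{458968} = - \frac{1}{37763574912} + \frac{459809}{458968} = \frac{2170503952031605}{2166534056276352}$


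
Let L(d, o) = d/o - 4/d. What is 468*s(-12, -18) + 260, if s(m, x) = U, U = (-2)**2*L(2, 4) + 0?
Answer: -2548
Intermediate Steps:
L(d, o) = -4/d + d/o
U = -6 (U = (-2)**2*(-4/2 + 2/4) + 0 = 4*(-4*1/2 + 2*(1/4)) + 0 = 4*(-2 + 1/2) + 0 = 4*(-3/2) + 0 = -6 + 0 = -6)
s(m, x) = -6
468*s(-12, -18) + 260 = 468*(-6) + 260 = -2808 + 260 = -2548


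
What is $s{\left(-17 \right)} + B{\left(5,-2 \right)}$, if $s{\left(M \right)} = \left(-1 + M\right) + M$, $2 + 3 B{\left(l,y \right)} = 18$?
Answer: $- \frac{89}{3} \approx -29.667$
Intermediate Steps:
$B{\left(l,y \right)} = \frac{16}{3}$ ($B{\left(l,y \right)} = - \frac{2}{3} + \frac{1}{3} \cdot 18 = - \frac{2}{3} + 6 = \frac{16}{3}$)
$s{\left(M \right)} = -1 + 2 M$
$s{\left(-17 \right)} + B{\left(5,-2 \right)} = \left(-1 + 2 \left(-17\right)\right) + \frac{16}{3} = \left(-1 - 34\right) + \frac{16}{3} = -35 + \frac{16}{3} = - \frac{89}{3}$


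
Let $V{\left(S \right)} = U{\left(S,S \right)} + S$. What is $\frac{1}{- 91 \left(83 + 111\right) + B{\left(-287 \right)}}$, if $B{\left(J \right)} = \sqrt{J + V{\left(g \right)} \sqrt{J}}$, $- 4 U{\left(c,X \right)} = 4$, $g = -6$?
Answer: $\frac{1}{-17654 + \sqrt{7} \sqrt{-41 - i \sqrt{287}}} \approx -5.6655 \cdot 10^{-5} + 5.55 \cdot 10^{-8} i$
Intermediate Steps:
$U{\left(c,X \right)} = -1$ ($U{\left(c,X \right)} = \left(- \frac{1}{4}\right) 4 = -1$)
$V{\left(S \right)} = -1 + S$
$B{\left(J \right)} = \sqrt{J - 7 \sqrt{J}}$ ($B{\left(J \right)} = \sqrt{J + \left(-1 - 6\right) \sqrt{J}} = \sqrt{J - 7 \sqrt{J}}$)
$\frac{1}{- 91 \left(83 + 111\right) + B{\left(-287 \right)}} = \frac{1}{- 91 \left(83 + 111\right) + \sqrt{-287 - 7 \sqrt{-287}}} = \frac{1}{\left(-91\right) 194 + \sqrt{-287 - 7 i \sqrt{287}}} = \frac{1}{-17654 + \sqrt{-287 - 7 i \sqrt{287}}}$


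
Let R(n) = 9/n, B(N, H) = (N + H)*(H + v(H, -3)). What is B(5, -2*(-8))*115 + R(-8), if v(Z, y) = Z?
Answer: 618231/8 ≈ 77279.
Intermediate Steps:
B(N, H) = 2*H*(H + N) (B(N, H) = (N + H)*(H + H) = (H + N)*(2*H) = 2*H*(H + N))
B(5, -2*(-8))*115 + R(-8) = (2*(-2*(-8))*(-2*(-8) + 5))*115 + 9/(-8) = (2*16*(16 + 5))*115 + 9*(-1/8) = (2*16*21)*115 - 9/8 = 672*115 - 9/8 = 77280 - 9/8 = 618231/8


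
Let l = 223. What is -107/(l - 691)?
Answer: 107/468 ≈ 0.22863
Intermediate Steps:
-107/(l - 691) = -107/(223 - 691) = -107/(-468) = -107*(-1/468) = 107/468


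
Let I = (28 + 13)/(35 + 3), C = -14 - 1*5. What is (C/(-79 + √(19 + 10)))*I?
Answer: 3239/12424 + 41*√29/12424 ≈ 0.27848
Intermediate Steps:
C = -19 (C = -14 - 5 = -19)
I = 41/38 ≈ 1.0789
(C/(-79 + √(19 + 10)))*I = -19/(-79 + √(19 + 10))*(41/38) = -19/(-79 + √29)*(41/38) = -41/(2*(-79 + √29))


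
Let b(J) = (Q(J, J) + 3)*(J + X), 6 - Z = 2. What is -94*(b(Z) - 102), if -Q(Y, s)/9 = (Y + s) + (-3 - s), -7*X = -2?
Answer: 84036/7 ≈ 12005.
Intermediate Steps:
Z = 4 (Z = 6 - 1*2 = 6 - 2 = 4)
X = 2/7 (X = -⅐*(-2) = 2/7 ≈ 0.28571)
Q(Y, s) = 27 - 9*Y (Q(Y, s) = -9*((Y + s) + (-3 - s)) = -9*(-3 + Y) = 27 - 9*Y)
b(J) = (30 - 9*J)*(2/7 + J) (b(J) = ((27 - 9*J) + 3)*(J + 2/7) = (30 - 9*J)*(2/7 + J))
-94*(b(Z) - 102) = -94*((60/7 - 9*4² + (192/7)*4) - 102) = -94*((60/7 - 9*16 + 768/7) - 102) = -94*((60/7 - 144 + 768/7) - 102) = -94*(-180/7 - 102) = -94*(-894/7) = 84036/7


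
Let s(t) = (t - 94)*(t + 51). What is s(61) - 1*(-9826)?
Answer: 6130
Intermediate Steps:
s(t) = (-94 + t)*(51 + t)
s(61) - 1*(-9826) = (-4794 + 61² - 43*61) - 1*(-9826) = (-4794 + 3721 - 2623) + 9826 = -3696 + 9826 = 6130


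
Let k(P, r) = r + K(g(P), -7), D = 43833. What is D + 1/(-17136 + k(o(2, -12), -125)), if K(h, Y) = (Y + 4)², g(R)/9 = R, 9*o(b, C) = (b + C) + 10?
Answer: 756206915/17252 ≈ 43833.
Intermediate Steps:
o(b, C) = 10/9 + C/9 + b/9 (o(b, C) = ((b + C) + 10)/9 = ((C + b) + 10)/9 = (10 + C + b)/9 = 10/9 + C/9 + b/9)
g(R) = 9*R
K(h, Y) = (4 + Y)²
k(P, r) = 9 + r (k(P, r) = r + (4 - 7)² = r + (-3)² = r + 9 = 9 + r)
D + 1/(-17136 + k(o(2, -12), -125)) = 43833 + 1/(-17136 + (9 - 125)) = 43833 + 1/(-17136 - 116) = 43833 + 1/(-17252) = 43833 - 1/17252 = 756206915/17252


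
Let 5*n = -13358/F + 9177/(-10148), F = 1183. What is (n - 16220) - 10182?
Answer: -316987510443/12005084 ≈ -26404.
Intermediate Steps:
n = -29282675/12005084 (n = (-13358/1183 + 9177/(-10148))/5 = (-13358*1/1183 + 9177*(-1/10148))/5 = (-13358/1183 - 9177/10148)/5 = (⅕)*(-146413375/12005084) = -29282675/12005084 ≈ -2.4392)
(n - 16220) - 10182 = (-29282675/12005084 - 16220) - 10182 = -194751745155/12005084 - 10182 = -316987510443/12005084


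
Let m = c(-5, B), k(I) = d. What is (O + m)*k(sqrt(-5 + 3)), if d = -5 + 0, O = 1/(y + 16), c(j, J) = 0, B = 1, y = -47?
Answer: 5/31 ≈ 0.16129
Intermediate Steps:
O = -1/31 (O = 1/(-47 + 16) = 1/(-31) = -1/31 ≈ -0.032258)
d = -5
k(I) = -5
m = 0
(O + m)*k(sqrt(-5 + 3)) = (-1/31 + 0)*(-5) = -1/31*(-5) = 5/31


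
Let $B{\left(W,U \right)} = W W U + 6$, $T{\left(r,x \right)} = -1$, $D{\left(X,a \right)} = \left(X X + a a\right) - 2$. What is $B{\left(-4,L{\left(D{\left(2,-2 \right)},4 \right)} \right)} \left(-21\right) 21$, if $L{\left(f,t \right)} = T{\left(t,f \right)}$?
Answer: $4410$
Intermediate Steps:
$D{\left(X,a \right)} = -2 + X^{2} + a^{2}$ ($D{\left(X,a \right)} = \left(X^{2} + a^{2}\right) - 2 = -2 + X^{2} + a^{2}$)
$L{\left(f,t \right)} = -1$
$B{\left(W,U \right)} = 6 + U W^{2}$ ($B{\left(W,U \right)} = W^{2} U + 6 = U W^{2} + 6 = 6 + U W^{2}$)
$B{\left(-4,L{\left(D{\left(2,-2 \right)},4 \right)} \right)} \left(-21\right) 21 = \left(6 - \left(-4\right)^{2}\right) \left(-21\right) 21 = \left(6 - 16\right) \left(-21\right) 21 = \left(-10\right) \left(-21\right) 21 = 210 \cdot 21 = 4410$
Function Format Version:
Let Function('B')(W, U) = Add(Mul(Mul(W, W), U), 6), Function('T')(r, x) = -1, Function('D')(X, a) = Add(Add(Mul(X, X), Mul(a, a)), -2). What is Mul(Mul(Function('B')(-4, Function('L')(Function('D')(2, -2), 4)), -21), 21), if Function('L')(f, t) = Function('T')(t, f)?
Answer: 4410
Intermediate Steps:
Function('D')(X, a) = Add(-2, Pow(X, 2), Pow(a, 2)) (Function('D')(X, a) = Add(Add(Pow(X, 2), Pow(a, 2)), -2) = Add(-2, Pow(X, 2), Pow(a, 2)))
Function('L')(f, t) = -1
Function('B')(W, U) = Add(6, Mul(U, Pow(W, 2))) (Function('B')(W, U) = Add(Mul(Pow(W, 2), U), 6) = Add(Mul(U, Pow(W, 2)), 6) = Add(6, Mul(U, Pow(W, 2))))
Mul(Mul(Function('B')(-4, Function('L')(Function('D')(2, -2), 4)), -21), 21) = Mul(Mul(Add(6, Mul(-1, Pow(-4, 2))), -21), 21) = Mul(Mul(Add(6, Mul(-1, 16)), -21), 21) = Mul(Mul(Add(6, -16), -21), 21) = Mul(Mul(-10, -21), 21) = Mul(210, 21) = 4410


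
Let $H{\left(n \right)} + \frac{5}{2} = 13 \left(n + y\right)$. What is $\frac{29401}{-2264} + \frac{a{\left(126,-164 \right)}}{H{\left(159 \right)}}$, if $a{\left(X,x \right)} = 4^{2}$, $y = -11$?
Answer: $- \frac{112915595}{8700552} \approx -12.978$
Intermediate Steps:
$a{\left(X,x \right)} = 16$
$H{\left(n \right)} = - \frac{291}{2} + 13 n$ ($H{\left(n \right)} = - \frac{5}{2} + 13 \left(n - 11\right) = - \frac{5}{2} + 13 \left(-11 + n\right) = - \frac{5}{2} + \left(-143 + 13 n\right) = - \frac{291}{2} + 13 n$)
$\frac{29401}{-2264} + \frac{a{\left(126,-164 \right)}}{H{\left(159 \right)}} = \frac{29401}{-2264} + \frac{16}{- \frac{291}{2} + 13 \cdot 159} = 29401 \left(- \frac{1}{2264}\right) + \frac{16}{- \frac{291}{2} + 2067} = - \frac{29401}{2264} + \frac{16}{\frac{3843}{2}} = - \frac{29401}{2264} + 16 \cdot \frac{2}{3843} = - \frac{29401}{2264} + \frac{32}{3843} = - \frac{112915595}{8700552}$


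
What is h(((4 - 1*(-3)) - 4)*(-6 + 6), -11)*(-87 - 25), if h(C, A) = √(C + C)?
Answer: 0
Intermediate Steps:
h(C, A) = √2*√C (h(C, A) = √(2*C) = √2*√C)
h(((4 - 1*(-3)) - 4)*(-6 + 6), -11)*(-87 - 25) = (√2*√(((4 - 1*(-3)) - 4)*(-6 + 6)))*(-87 - 25) = (√2*√(((4 + 3) - 4)*0))*(-112) = (√2*√((7 - 4)*0))*(-112) = (√2*√(3*0))*(-112) = (√2*√0)*(-112) = (√2*0)*(-112) = 0*(-112) = 0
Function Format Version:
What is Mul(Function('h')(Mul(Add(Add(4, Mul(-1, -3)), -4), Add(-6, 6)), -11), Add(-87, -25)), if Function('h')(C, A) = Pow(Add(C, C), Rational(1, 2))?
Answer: 0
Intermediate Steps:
Function('h')(C, A) = Mul(Pow(2, Rational(1, 2)), Pow(C, Rational(1, 2))) (Function('h')(C, A) = Pow(Mul(2, C), Rational(1, 2)) = Mul(Pow(2, Rational(1, 2)), Pow(C, Rational(1, 2))))
Mul(Function('h')(Mul(Add(Add(4, Mul(-1, -3)), -4), Add(-6, 6)), -11), Add(-87, -25)) = Mul(Mul(Pow(2, Rational(1, 2)), Pow(Mul(Add(Add(4, Mul(-1, -3)), -4), Add(-6, 6)), Rational(1, 2))), Add(-87, -25)) = Mul(Mul(Pow(2, Rational(1, 2)), Pow(Mul(Add(Add(4, 3), -4), 0), Rational(1, 2))), -112) = Mul(Mul(Pow(2, Rational(1, 2)), Pow(Mul(Add(7, -4), 0), Rational(1, 2))), -112) = Mul(Mul(Pow(2, Rational(1, 2)), Pow(Mul(3, 0), Rational(1, 2))), -112) = Mul(Mul(Pow(2, Rational(1, 2)), Pow(0, Rational(1, 2))), -112) = Mul(Mul(Pow(2, Rational(1, 2)), 0), -112) = Mul(0, -112) = 0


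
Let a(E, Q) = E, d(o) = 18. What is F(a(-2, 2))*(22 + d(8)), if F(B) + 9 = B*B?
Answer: -200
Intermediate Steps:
F(B) = -9 + B**2 (F(B) = -9 + B*B = -9 + B**2)
F(a(-2, 2))*(22 + d(8)) = (-9 + (-2)**2)*(22 + 18) = (-9 + 4)*40 = -5*40 = -200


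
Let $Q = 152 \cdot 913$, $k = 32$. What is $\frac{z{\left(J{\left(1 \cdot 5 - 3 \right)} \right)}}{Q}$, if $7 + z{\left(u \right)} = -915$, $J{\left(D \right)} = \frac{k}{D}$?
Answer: $- \frac{461}{69388} \approx -0.0066438$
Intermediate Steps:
$J{\left(D \right)} = \frac{32}{D}$
$z{\left(u \right)} = -922$ ($z{\left(u \right)} = -7 - 915 = -922$)
$Q = 138776$
$\frac{z{\left(J{\left(1 \cdot 5 - 3 \right)} \right)}}{Q} = - \frac{922}{138776} = \left(-922\right) \frac{1}{138776} = - \frac{461}{69388}$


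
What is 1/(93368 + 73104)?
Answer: 1/166472 ≈ 6.0070e-6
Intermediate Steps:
1/(93368 + 73104) = 1/166472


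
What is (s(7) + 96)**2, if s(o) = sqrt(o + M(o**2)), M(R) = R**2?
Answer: 11624 + 384*sqrt(602) ≈ 21046.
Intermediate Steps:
s(o) = sqrt(o + o**4) (s(o) = sqrt(o + (o**2)**2) = sqrt(o + o**4))
(s(7) + 96)**2 = (sqrt(7 + 7**4) + 96)**2 = (sqrt(7 + 2401) + 96)**2 = (sqrt(2408) + 96)**2 = (2*sqrt(602) + 96)**2 = (96 + 2*sqrt(602))**2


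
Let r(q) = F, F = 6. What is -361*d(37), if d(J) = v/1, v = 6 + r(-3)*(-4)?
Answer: 6498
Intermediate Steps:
r(q) = 6
v = -18 (v = 6 + 6*(-4) = 6 - 24 = -18)
d(J) = -18 (d(J) = -18/1 = -18*1 = -18)
-361*d(37) = -361*(-18) = 6498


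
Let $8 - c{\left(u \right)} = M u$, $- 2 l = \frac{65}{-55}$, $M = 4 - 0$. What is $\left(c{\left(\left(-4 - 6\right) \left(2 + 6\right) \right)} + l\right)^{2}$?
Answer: $\frac{52258441}{484} \approx 1.0797 \cdot 10^{5}$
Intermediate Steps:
$M = 4$ ($M = 4 + 0 = 4$)
$l = \frac{13}{22}$ ($l = - \frac{65 \frac{1}{-55}}{2} = - \frac{65 \left(- \frac{1}{55}\right)}{2} = \left(- \frac{1}{2}\right) \left(- \frac{13}{11}\right) = \frac{13}{22} \approx 0.59091$)
$c{\left(u \right)} = 8 - 4 u$
$\left(c{\left(\left(-4 - 6\right) \left(2 + 6\right) \right)} + l\right)^{2} = \left(\left(8 - 4 \left(-4 - 6\right) \left(2 + 6\right)\right) + \frac{13}{22}\right)^{2} = \left(\left(8 - 4 \left(\left(-10\right) 8\right)\right) + \frac{13}{22}\right)^{2} = \left(\left(8 - -320\right) + \frac{13}{22}\right)^{2} = \left(\left(8 + 320\right) + \frac{13}{22}\right)^{2} = \left(328 + \frac{13}{22}\right)^{2} = \left(\frac{7229}{22}\right)^{2} = \frac{52258441}{484}$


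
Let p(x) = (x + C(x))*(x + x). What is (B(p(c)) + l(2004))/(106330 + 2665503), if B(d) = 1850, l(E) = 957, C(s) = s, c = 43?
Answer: 2807/2771833 ≈ 0.0010127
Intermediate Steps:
p(x) = 4*x**2 (p(x) = (x + x)*(x + x) = (2*x)*(2*x) = 4*x**2)
(B(p(c)) + l(2004))/(106330 + 2665503) = (1850 + 957)/(106330 + 2665503) = 2807/2771833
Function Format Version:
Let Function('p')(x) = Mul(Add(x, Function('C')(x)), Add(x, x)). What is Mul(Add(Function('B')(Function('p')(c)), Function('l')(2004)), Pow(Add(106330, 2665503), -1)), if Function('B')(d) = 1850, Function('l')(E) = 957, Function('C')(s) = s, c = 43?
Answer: Rational(2807, 2771833) ≈ 0.0010127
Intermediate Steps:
Function('p')(x) = Mul(4, Pow(x, 2)) (Function('p')(x) = Mul(Add(x, x), Add(x, x)) = Mul(Mul(2, x), Mul(2, x)) = Mul(4, Pow(x, 2)))
Mul(Add(Function('B')(Function('p')(c)), Function('l')(2004)), Pow(Add(106330, 2665503), -1)) = Mul(Add(1850, 957), Pow(Add(106330, 2665503), -1)) = Mul(2807, Pow(2771833, -1)) = Mul(2807, Rational(1, 2771833)) = Rational(2807, 2771833)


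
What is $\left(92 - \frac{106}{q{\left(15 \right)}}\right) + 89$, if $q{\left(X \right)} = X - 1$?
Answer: $\frac{1214}{7} \approx 173.43$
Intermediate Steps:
$q{\left(X \right)} = -1 + X$ ($q{\left(X \right)} = X - 1 = -1 + X$)
$\left(92 - \frac{106}{q{\left(15 \right)}}\right) + 89 = \left(92 - \frac{106}{-1 + 15}\right) + 89 = \left(92 - \frac{106}{14}\right) + 89 = \left(92 - \frac{53}{7}\right) + 89 = \frac{591}{7} + 89 = \frac{1214}{7}$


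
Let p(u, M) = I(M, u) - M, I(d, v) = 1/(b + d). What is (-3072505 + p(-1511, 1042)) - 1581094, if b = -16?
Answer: -4775661665/1026 ≈ -4.6546e+6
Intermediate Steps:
I(d, v) = 1/(-16 + d)
p(u, M) = 1/(-16 + M) - M
(-3072505 + p(-1511, 1042)) - 1581094 = (-3072505 + (1 - 1*1042*(-16 + 1042))/(-16 + 1042)) - 1581094 = (-3072505 + (1 - 1*1042*1026)/1026) - 1581094 = (-3072505 + (1 - 1069092)/1026) - 1581094 = (-3072505 + (1/1026)*(-1069091)) - 1581094 = (-3072505 - 1069091/1026) - 1581094 = -3153459221/1026 - 1581094 = -4775661665/1026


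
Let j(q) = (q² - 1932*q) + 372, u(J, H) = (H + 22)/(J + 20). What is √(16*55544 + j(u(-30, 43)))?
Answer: 3*√400745/2 ≈ 949.57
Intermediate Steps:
u(J, H) = (22 + H)/(20 + J)
j(q) = 372 + q² - 1932*q
√(16*55544 + j(u(-30, 43))) = √(16*55544 + (372 + ((22 + 43)/(20 - 30))² - 1932*(22 + 43)/(20 - 30))) = √(888704 + (372 + (65/(-10))² - 1932*65/(-10))) = √(888704 + (372 + (-⅒*65)² - (-966)*65/5)) = √(888704 + (372 + (-13/2)² - 1932*(-13/2))) = √(888704 + (372 + 169/4 + 12558)) = √(888704 + 51889/4) = √(3606705/4) = 3*√400745/2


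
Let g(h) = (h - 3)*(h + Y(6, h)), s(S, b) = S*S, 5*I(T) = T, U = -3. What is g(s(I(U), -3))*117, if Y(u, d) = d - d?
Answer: -69498/625 ≈ -111.20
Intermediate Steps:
Y(u, d) = 0
I(T) = T/5
s(S, b) = S²
g(h) = h*(-3 + h) (g(h) = (h - 3)*(h + 0) = (-3 + h)*h = h*(-3 + h))
g(s(I(U), -3))*117 = (((⅕)*(-3))²*(-3 + ((⅕)*(-3))²))*117 = ((-⅗)²*(-3 + (-⅗)²))*117 = (9*(-3 + 9/25)/25)*117 = ((9/25)*(-66/25))*117 = -594/625*117 = -69498/625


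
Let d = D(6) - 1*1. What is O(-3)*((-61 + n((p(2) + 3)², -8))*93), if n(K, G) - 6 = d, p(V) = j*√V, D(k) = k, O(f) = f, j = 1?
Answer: 13950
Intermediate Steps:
p(V) = √V (p(V) = 1*√V = √V)
d = 5 (d = 6 - 1*1 = 6 - 1 = 5)
n(K, G) = 11 (n(K, G) = 6 + 5 = 11)
O(-3)*((-61 + n((p(2) + 3)², -8))*93) = -3*(-61 + 11)*93 = -(-150)*93 = -3*(-4650) = 13950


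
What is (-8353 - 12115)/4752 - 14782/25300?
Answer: -3341389/683100 ≈ -4.8915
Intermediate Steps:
(-8353 - 12115)/4752 - 14782/25300 = -20468*1/4752 - 14782*1/25300 = -5117/1188 - 7391/12650 = -3341389/683100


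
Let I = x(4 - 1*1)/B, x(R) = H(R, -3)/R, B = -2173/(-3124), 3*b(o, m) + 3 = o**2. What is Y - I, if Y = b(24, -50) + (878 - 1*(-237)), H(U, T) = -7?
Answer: 8535682/6519 ≈ 1309.4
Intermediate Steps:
b(o, m) = -1 + o**2/3
B = 2173/3124 (B = -2173*(-1/3124) = 2173/3124 ≈ 0.69558)
x(R) = -7/R
Y = 1306 (Y = (-1 + (1/3)*24**2) + (878 - 1*(-237)) = (-1 + (1/3)*576) + (878 + 237) = (-1 + 192) + 1115 = 191 + 1115 = 1306)
I = -21868/6519 (I = (-7/(4 - 1*1))/(2173/3124) = -7/(4 - 1)*(3124/2173) = -7/3*(3124/2173) = -7*1/3*(3124/2173) = -7/3*3124/2173 = -21868/6519 ≈ -3.3545)
Y - I = 1306 - 1*(-21868/6519) = 1306 + 21868/6519 = 8535682/6519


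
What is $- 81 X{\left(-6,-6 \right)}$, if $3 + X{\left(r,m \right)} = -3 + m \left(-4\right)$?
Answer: $-1458$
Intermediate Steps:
$X{\left(r,m \right)} = -6 - 4 m$ ($X{\left(r,m \right)} = -3 + \left(-3 + m \left(-4\right)\right) = -3 - \left(3 + 4 m\right) = -6 - 4 m$)
$- 81 X{\left(-6,-6 \right)} = - 81 \left(-6 - -24\right) = - 81 \left(-6 + 24\right) = \left(-81\right) 18 = -1458$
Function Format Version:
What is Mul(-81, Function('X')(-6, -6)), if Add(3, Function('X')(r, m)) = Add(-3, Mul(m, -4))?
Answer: -1458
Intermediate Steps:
Function('X')(r, m) = Add(-6, Mul(-4, m)) (Function('X')(r, m) = Add(-3, Add(-3, Mul(m, -4))) = Add(-3, Add(-3, Mul(-4, m))) = Add(-6, Mul(-4, m)))
Mul(-81, Function('X')(-6, -6)) = Mul(-81, Add(-6, Mul(-4, -6))) = Mul(-81, Add(-6, 24)) = Mul(-81, 18) = -1458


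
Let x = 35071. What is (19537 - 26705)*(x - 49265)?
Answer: 101742592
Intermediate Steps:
(19537 - 26705)*(x - 49265) = (19537 - 26705)*(35071 - 49265) = -7168*(-14194) = 101742592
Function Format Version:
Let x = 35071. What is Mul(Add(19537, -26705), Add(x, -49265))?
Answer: 101742592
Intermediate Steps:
Mul(Add(19537, -26705), Add(x, -49265)) = Mul(Add(19537, -26705), Add(35071, -49265)) = Mul(-7168, -14194) = 101742592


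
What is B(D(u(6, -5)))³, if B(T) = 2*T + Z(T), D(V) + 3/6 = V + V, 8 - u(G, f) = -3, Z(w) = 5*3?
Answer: 195112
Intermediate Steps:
Z(w) = 15
u(G, f) = 11 (u(G, f) = 8 - 1*(-3) = 8 + 3 = 11)
D(V) = -½ + 2*V (D(V) = -½ + (V + V) = -½ + 2*V)
B(T) = 15 + 2*T (B(T) = 2*T + 15 = 15 + 2*T)
B(D(u(6, -5)))³ = (15 + 2*(-½ + 2*11))³ = (15 + 2*(-½ + 22))³ = (15 + 2*(43/2))³ = (15 + 43)³ = 58³ = 195112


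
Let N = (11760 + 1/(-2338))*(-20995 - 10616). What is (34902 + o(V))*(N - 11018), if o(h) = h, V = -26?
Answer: -15156523337108014/1169 ≈ -1.2965e+13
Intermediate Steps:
N = -869140620069/2338 (N = (11760 - 1/2338)*(-31611) = (27494879/2338)*(-31611) = -869140620069/2338 ≈ -3.7175e+8)
(34902 + o(V))*(N - 11018) = (34902 - 26)*(-869140620069/2338 - 11018) = 34876*(-869166380153/2338) = -15156523337108014/1169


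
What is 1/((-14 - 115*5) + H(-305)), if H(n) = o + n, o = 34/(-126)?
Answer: -63/56339 ≈ -0.0011182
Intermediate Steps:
o = -17/63 (o = 34*(-1/126) = -17/63 ≈ -0.26984)
H(n) = -17/63 + n
1/((-14 - 115*5) + H(-305)) = 1/((-14 - 115*5) + (-17/63 - 305)) = 1/((-14 - 575) - 19232/63) = 1/(-589 - 19232/63) = 1/(-56339/63) = -63/56339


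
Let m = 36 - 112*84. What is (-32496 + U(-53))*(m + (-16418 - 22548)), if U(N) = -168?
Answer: 1578912432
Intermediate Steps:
m = -9372 (m = 36 - 9408 = -9372)
(-32496 + U(-53))*(m + (-16418 - 22548)) = (-32496 - 168)*(-9372 + (-16418 - 22548)) = -32664*(-9372 - 38966) = -32664*(-48338) = 1578912432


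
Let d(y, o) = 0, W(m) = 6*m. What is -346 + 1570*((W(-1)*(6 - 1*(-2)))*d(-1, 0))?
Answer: -346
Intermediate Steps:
-346 + 1570*((W(-1)*(6 - 1*(-2)))*d(-1, 0)) = -346 + 1570*(((6*(-1))*(6 - 1*(-2)))*0) = -346 + 1570*(-6*(6 + 2)*0) = -346 + 1570*(-6*8*0) = -346 + 1570*(-48*0) = -346 + 1570*0 = -346 + 0 = -346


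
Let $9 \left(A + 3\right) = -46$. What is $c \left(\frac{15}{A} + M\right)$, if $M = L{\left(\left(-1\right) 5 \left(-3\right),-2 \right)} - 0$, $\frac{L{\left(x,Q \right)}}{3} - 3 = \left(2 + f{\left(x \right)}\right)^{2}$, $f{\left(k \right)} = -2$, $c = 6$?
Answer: $\frac{3132}{73} \approx 42.904$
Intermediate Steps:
$L{\left(x,Q \right)} = 9$ ($L{\left(x,Q \right)} = 9 + 3 \left(2 - 2\right)^{2} = 9 + 3 \cdot 0^{2} = 9 + 3 \cdot 0 = 9 + 0 = 9$)
$A = - \frac{73}{9}$ ($A = -3 + \frac{1}{9} \left(-46\right) = -3 - \frac{46}{9} = - \frac{73}{9} \approx -8.1111$)
$M = 9$ ($M = 9 - 0 = 9 + 0 = 9$)
$c \left(\frac{15}{A} + M\right) = 6 \left(\frac{15}{- \frac{73}{9}} + 9\right) = 6 \left(15 \left(- \frac{9}{73}\right) + 9\right) = 6 \left(- \frac{135}{73} + 9\right) = 6 \cdot \frac{522}{73} = \frac{3132}{73}$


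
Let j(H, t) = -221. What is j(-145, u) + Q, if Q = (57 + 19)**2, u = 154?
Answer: 5555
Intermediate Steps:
Q = 5776 (Q = 76**2 = 5776)
j(-145, u) + Q = -221 + 5776 = 5555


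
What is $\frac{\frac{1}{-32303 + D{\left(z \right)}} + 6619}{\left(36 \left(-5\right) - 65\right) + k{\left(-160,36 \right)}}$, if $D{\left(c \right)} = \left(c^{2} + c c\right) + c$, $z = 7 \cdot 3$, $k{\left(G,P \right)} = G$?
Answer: $- \frac{207836599}{12717000} \approx -16.343$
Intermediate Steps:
$z = 21$
$D{\left(c \right)} = c + 2 c^{2}$ ($D{\left(c \right)} = \left(c^{2} + c^{2}\right) + c = 2 c^{2} + c = c + 2 c^{2}$)
$\frac{\frac{1}{-32303 + D{\left(z \right)}} + 6619}{\left(36 \left(-5\right) - 65\right) + k{\left(-160,36 \right)}} = \frac{\frac{1}{-32303 + 21 \left(1 + 2 \cdot 21\right)} + 6619}{\left(36 \left(-5\right) - 65\right) - 160} = \frac{\frac{1}{-32303 + 21 \left(1 + 42\right)} + 6619}{\left(-180 - 65\right) - 160} = \frac{\frac{1}{-32303 + 21 \cdot 43} + 6619}{-245 - 160} = \frac{\frac{1}{-32303 + 903} + 6619}{-405} = \left(\frac{1}{-31400} + 6619\right) \left(- \frac{1}{405}\right) = \left(- \frac{1}{31400} + 6619\right) \left(- \frac{1}{405}\right) = \frac{207836599}{31400} \left(- \frac{1}{405}\right) = - \frac{207836599}{12717000}$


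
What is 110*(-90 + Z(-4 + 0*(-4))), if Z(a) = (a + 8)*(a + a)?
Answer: -13420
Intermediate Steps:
Z(a) = 2*a*(8 + a) (Z(a) = (8 + a)*(2*a) = 2*a*(8 + a))
110*(-90 + Z(-4 + 0*(-4))) = 110*(-90 + 2*(-4 + 0*(-4))*(8 + (-4 + 0*(-4)))) = 110*(-90 + 2*(-4 + 0)*(8 + (-4 + 0))) = 110*(-90 + 2*(-4)*(8 - 4)) = 110*(-90 + 2*(-4)*4) = 110*(-90 - 32) = 110*(-122) = -13420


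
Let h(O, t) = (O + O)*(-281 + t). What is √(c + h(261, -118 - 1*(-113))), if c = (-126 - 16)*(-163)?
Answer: I*√126146 ≈ 355.17*I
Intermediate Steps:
c = 23146 (c = -142*(-163) = 23146)
h(O, t) = 2*O*(-281 + t) (h(O, t) = (2*O)*(-281 + t) = 2*O*(-281 + t))
√(c + h(261, -118 - 1*(-113))) = √(23146 + 2*261*(-281 + (-118 - 1*(-113)))) = √(23146 + 2*261*(-281 + (-118 + 113))) = √(23146 + 2*261*(-281 - 5)) = √(23146 + 2*261*(-286)) = √(23146 - 149292) = √(-126146) = I*√126146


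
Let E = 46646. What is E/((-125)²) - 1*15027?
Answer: -234750229/15625 ≈ -15024.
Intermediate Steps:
E/((-125)²) - 1*15027 = 46646/((-125)²) - 1*15027 = 46646/15625 - 15027 = -234750229/15625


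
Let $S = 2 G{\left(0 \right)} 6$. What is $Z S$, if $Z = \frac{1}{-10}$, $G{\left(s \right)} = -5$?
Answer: $6$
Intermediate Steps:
$S = -60$ ($S = 2 \left(-5\right) 6 = \left(-10\right) 6 = -60$)
$Z = - \frac{1}{10} \approx -0.1$
$Z S = \left(- \frac{1}{10}\right) \left(-60\right) = 6$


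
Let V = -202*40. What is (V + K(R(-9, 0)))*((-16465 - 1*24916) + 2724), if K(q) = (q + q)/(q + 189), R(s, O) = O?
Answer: 312348560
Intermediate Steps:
K(q) = 2*q/(189 + q) (K(q) = (2*q)/(189 + q) = 2*q/(189 + q))
V = -8080
(V + K(R(-9, 0)))*((-16465 - 1*24916) + 2724) = (-8080 + 2*0/(189 + 0))*((-16465 - 1*24916) + 2724) = (-8080 + 2*0/189)*((-16465 - 24916) + 2724) = (-8080 + 2*0*(1/189))*(-41381 + 2724) = (-8080 + 0)*(-38657) = -8080*(-38657) = 312348560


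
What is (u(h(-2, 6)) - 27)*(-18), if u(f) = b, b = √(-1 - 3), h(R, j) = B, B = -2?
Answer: 486 - 36*I ≈ 486.0 - 36.0*I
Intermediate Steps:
h(R, j) = -2
b = 2*I (b = √(-4) = 2*I ≈ 2.0*I)
u(f) = 2*I
(u(h(-2, 6)) - 27)*(-18) = (2*I - 27)*(-18) = (-27 + 2*I)*(-18) = 486 - 36*I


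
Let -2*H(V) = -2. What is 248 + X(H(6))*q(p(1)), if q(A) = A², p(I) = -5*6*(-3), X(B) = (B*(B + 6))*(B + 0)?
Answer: 56948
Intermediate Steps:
H(V) = 1 (H(V) = -½*(-2) = 1)
X(B) = B²*(6 + B) (X(B) = (B*(6 + B))*B = B²*(6 + B))
p(I) = 90 (p(I) = -30*(-3) = 90)
248 + X(H(6))*q(p(1)) = 248 + (1²*(6 + 1))*90² = 248 + (1*7)*8100 = 248 + 7*8100 = 248 + 56700 = 56948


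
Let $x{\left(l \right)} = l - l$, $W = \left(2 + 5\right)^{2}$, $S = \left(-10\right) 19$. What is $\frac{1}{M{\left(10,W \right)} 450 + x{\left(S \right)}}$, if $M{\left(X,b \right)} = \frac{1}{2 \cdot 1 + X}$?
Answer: $\frac{2}{75} \approx 0.026667$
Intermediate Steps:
$S = -190$
$W = 49$ ($W = 7^{2} = 49$)
$x{\left(l \right)} = 0$
$M{\left(X,b \right)} = \frac{1}{2 + X}$
$\frac{1}{M{\left(10,W \right)} 450 + x{\left(S \right)}} = \frac{1}{\frac{1}{2 + 10} \cdot 450 + 0} = \frac{1}{\frac{1}{12} \cdot 450 + 0} = \frac{1}{\frac{75}{2} + 0} = \frac{1}{\frac{75}{2}} = \frac{2}{75}$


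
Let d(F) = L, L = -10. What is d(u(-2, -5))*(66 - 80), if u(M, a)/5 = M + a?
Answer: 140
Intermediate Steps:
u(M, a) = 5*M + 5*a (u(M, a) = 5*(M + a) = 5*M + 5*a)
d(F) = -10
d(u(-2, -5))*(66 - 80) = -10*(66 - 80) = -10*(-14) = 140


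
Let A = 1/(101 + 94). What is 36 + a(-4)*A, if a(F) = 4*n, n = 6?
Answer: 2348/65 ≈ 36.123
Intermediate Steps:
A = 1/195 ≈ 0.0051282
a(F) = 24 (a(F) = 4*6 = 24)
36 + a(-4)*A = 36 + 24*(1/195) = 36 + 8/65 = 2348/65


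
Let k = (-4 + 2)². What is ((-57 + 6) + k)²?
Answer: 2209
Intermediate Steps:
k = 4 (k = (-2)² = 4)
((-57 + 6) + k)² = ((-57 + 6) + 4)² = (-51 + 4)² = (-47)² = 2209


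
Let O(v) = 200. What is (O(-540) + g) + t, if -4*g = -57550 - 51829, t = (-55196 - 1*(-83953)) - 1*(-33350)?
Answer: 358607/4 ≈ 89652.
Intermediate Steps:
t = 62107 (t = (-55196 + 83953) + 33350 = 28757 + 33350 = 62107)
g = 109379/4 (g = -(-57550 - 51829)/4 = -¼*(-109379) = 109379/4 ≈ 27345.)
(O(-540) + g) + t = (200 + 109379/4) + 62107 = 110179/4 + 62107 = 358607/4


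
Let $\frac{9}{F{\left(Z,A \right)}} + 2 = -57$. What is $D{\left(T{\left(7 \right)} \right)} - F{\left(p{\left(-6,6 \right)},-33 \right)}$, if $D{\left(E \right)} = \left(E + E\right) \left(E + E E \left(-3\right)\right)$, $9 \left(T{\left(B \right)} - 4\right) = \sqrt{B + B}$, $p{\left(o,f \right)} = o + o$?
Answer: $- \frac{1739299}{4779} - \frac{7372 \sqrt{14}}{243} \approx -477.46$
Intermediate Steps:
$p{\left(o,f \right)} = 2 o$
$T{\left(B \right)} = 4 + \frac{\sqrt{2} \sqrt{B}}{9}$ ($T{\left(B \right)} = 4 + \frac{\sqrt{B + B}}{9} = 4 + \frac{\sqrt{2 B}}{9} = 4 + \frac{\sqrt{2} \sqrt{B}}{9}$)
$D{\left(E \right)} = 2 E \left(E - 3 E^{2}\right)$ ($D{\left(E \right)} = 2 E \left(E + E^{2} \left(-3\right)\right) = 2 E \left(E - 3 E^{2}\right)$)
$F{\left(Z,A \right)} = - \frac{9}{59}$ ($F{\left(Z,A \right)} = \frac{9}{-2 - 57} = \frac{9}{-59} = 9 \left(- \frac{1}{59}\right) = - \frac{9}{59}$)
$D{\left(T{\left(7 \right)} \right)} - F{\left(p{\left(-6,6 \right)},-33 \right)} = \left(4 + \frac{\sqrt{2} \sqrt{7}}{9}\right)^{2} \left(2 - 6 \left(4 + \frac{\sqrt{2} \sqrt{7}}{9}\right)\right) - - \frac{9}{59} = \left(4 + \frac{\sqrt{14}}{9}\right)^{2} \left(2 - 6 \left(4 + \frac{\sqrt{14}}{9}\right)\right) + \frac{9}{59} = \left(4 + \frac{\sqrt{14}}{9}\right)^{2} \left(2 - \left(24 + \frac{2 \sqrt{14}}{3}\right)\right) + \frac{9}{59} = \left(4 + \frac{\sqrt{14}}{9}\right)^{2} \left(-22 - \frac{2 \sqrt{14}}{3}\right) + \frac{9}{59} = \frac{9}{59} + \left(4 + \frac{\sqrt{14}}{9}\right)^{2} \left(-22 - \frac{2 \sqrt{14}}{3}\right)$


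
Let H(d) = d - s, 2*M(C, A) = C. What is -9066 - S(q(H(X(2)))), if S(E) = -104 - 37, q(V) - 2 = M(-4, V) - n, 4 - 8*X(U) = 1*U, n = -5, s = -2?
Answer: -8925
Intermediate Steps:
M(C, A) = C/2
X(U) = ½ - U/8
H(d) = 2 + d (H(d) = d - 1*(-2) = d + 2 = 2 + d)
q(V) = 5 (q(V) = 2 + ((½)*(-4) - 1*(-5)) = 2 + (-2 + 5) = 2 + 3 = 5)
S(E) = -141
-9066 - S(q(H(X(2)))) = -9066 - 1*(-141) = -9066 + 141 = -8925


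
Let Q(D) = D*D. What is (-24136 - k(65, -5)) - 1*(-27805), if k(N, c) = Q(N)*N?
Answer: -270956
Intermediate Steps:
Q(D) = D²
k(N, c) = N³ (k(N, c) = N²*N = N³)
(-24136 - k(65, -5)) - 1*(-27805) = (-24136 - 1*65³) - 1*(-27805) = (-24136 - 1*274625) + 27805 = (-24136 - 274625) + 27805 = -298761 + 27805 = -270956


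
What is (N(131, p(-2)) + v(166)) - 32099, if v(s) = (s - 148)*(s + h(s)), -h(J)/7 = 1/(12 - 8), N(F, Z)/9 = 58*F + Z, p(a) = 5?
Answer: 78569/2 ≈ 39285.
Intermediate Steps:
N(F, Z) = 9*Z + 522*F (N(F, Z) = 9*(58*F + Z) = 9*(Z + 58*F) = 9*Z + 522*F)
h(J) = -7/4 (h(J) = -7/(12 - 8) = -7/4)
v(s) = (-148 + s)*(-7/4 + s) (v(s) = (s - 148)*(s - 7/4) = (-148 + s)*(-7/4 + s))
(N(131, p(-2)) + v(166)) - 32099 = ((9*5 + 522*131) + (259 + 166² - 599/4*166)) - 32099 = ((45 + 68382) + (259 + 27556 - 49717/2)) - 32099 = (68427 + 5913/2) - 32099 = 142767/2 - 32099 = 78569/2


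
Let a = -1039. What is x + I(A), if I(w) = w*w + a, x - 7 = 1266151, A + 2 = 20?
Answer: 1265443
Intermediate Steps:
A = 18 (A = -2 + 20 = 18)
x = 1266158 (x = 7 + 1266151 = 1266158)
I(w) = -1039 + w² (I(w) = w*w - 1039 = w² - 1039 = -1039 + w²)
x + I(A) = 1266158 + (-1039 + 18²) = 1266158 + (-1039 + 324) = 1266158 - 715 = 1265443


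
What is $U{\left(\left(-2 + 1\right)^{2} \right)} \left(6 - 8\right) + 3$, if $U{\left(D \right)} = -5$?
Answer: $13$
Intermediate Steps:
$U{\left(\left(-2 + 1\right)^{2} \right)} \left(6 - 8\right) + 3 = - 5 \left(6 - 8\right) + 3 = \left(-5\right) \left(-2\right) + 3 = 10 + 3 = 13$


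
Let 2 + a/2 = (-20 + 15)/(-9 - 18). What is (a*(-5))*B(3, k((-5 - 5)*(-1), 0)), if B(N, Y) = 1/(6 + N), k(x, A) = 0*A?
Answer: 490/243 ≈ 2.0165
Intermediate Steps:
k(x, A) = 0
a = -98/27 (a = -4 + 2*((-20 + 15)/(-9 - 18)) = -4 + 2*(-5/(-27)) = -4 + 2*(-5*(-1/27)) = -4 + 2*(5/27) = -4 + 10/27 = -98/27 ≈ -3.6296)
(a*(-5))*B(3, k((-5 - 5)*(-1), 0)) = (-98/27*(-5))/(6 + 3) = (490/27)/9 = (490/27)*(⅑) = 490/243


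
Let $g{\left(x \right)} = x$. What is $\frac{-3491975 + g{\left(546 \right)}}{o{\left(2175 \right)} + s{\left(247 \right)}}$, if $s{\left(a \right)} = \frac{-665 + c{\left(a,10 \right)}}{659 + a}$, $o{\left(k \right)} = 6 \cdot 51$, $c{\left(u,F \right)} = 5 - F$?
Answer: $- \frac{1581617337}{138283} \approx -11438.0$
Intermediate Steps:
$o{\left(k \right)} = 306$
$s{\left(a \right)} = - \frac{670}{659 + a}$ ($s{\left(a \right)} = \frac{-665 + \left(5 - 10\right)}{659 + a} = \frac{-665 - 5}{659 + a} = - \frac{670}{659 + a}$)
$\frac{-3491975 + g{\left(546 \right)}}{o{\left(2175 \right)} + s{\left(247 \right)}} = \frac{-3491975 + 546}{306 - \frac{670}{659 + 247}} = - \frac{3491429}{306 - \frac{670}{906}} = - \frac{3491429}{306 - \frac{335}{453}} = - \frac{3491429}{\frac{138283}{453}} = \left(-3491429\right) \frac{453}{138283} = - \frac{1581617337}{138283}$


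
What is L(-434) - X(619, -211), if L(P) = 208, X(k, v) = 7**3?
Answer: -135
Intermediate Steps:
X(k, v) = 343
L(-434) - X(619, -211) = 208 - 1*343 = 208 - 343 = -135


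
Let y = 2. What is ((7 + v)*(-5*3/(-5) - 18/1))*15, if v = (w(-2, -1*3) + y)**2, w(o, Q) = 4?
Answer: -9675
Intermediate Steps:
v = 36 (v = (4 + 2)**2 = 6**2 = 36)
((7 + v)*(-5*3/(-5) - 18/1))*15 = ((7 + 36)*(-5*3/(-5) - 18/1))*15 = (43*(-15*(-1/5) - 18*1))*15 = (43*(3 - 18))*15 = (43*(-15))*15 = -645*15 = -9675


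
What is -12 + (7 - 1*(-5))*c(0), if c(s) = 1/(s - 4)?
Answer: -15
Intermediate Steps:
c(s) = 1/(-4 + s)
-12 + (7 - 1*(-5))*c(0) = -12 + (7 - 1*(-5))/(-4 + 0) = -12 + (7 + 5)/(-4) = -12 + 12*(-1/4) = -12 - 3 = -15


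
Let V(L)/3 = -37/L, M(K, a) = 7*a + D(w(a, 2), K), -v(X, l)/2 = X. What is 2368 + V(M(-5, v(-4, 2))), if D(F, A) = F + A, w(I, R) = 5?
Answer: 132497/56 ≈ 2366.0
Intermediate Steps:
D(F, A) = A + F
v(X, l) = -2*X
M(K, a) = 5 + K + 7*a (M(K, a) = 7*a + (K + 5) = 7*a + (5 + K) = 5 + K + 7*a)
V(L) = -111/L (V(L) = 3*(-37/L) = -111/L)
2368 + V(M(-5, v(-4, 2))) = 2368 - 111/(5 - 5 + 7*(-2*(-4))) = 2368 - 111/(5 - 5 + 7*8) = 2368 - 111/(5 - 5 + 56) = 2368 - 111/56 = 132497/56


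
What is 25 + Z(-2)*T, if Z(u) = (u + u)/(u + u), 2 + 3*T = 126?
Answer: 199/3 ≈ 66.333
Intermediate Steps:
T = 124/3 (T = -2/3 + (1/3)*126 = -2/3 + 42 = 124/3 ≈ 41.333)
Z(u) = 1 (Z(u) = (2*u)/((2*u)) = (2*u)*(1/(2*u)) = 1)
25 + Z(-2)*T = 25 + 1*(124/3) = 25 + 124/3 = 199/3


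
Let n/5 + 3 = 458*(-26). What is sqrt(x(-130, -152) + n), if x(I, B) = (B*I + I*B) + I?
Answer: I*sqrt(20165) ≈ 142.0*I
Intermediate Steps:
n = -59555 (n = -15 + 5*(458*(-26)) = -15 + 5*(-11908) = -15 - 59540 = -59555)
x(I, B) = I + 2*B*I (x(I, B) = (B*I + B*I) + I = 2*B*I + I = I + 2*B*I)
sqrt(x(-130, -152) + n) = sqrt(-130*(1 + 2*(-152)) - 59555) = sqrt(-130*(1 - 304) - 59555) = sqrt(-130*(-303) - 59555) = sqrt(39390 - 59555) = sqrt(-20165) = I*sqrt(20165)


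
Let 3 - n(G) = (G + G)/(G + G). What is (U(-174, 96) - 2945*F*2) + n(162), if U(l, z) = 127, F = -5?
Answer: 29579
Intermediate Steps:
n(G) = 2 (n(G) = 3 - (G + G)/(G + G) = 3 - 2*G/(2*G) = 3 - 2*G*1/(2*G) = 3 - 1*1 = 3 - 1 = 2)
(U(-174, 96) - 2945*F*2) + n(162) = (127 - (-14725)*2) + 2 = (127 - 2945*(-10)) + 2 = (127 + 29450) + 2 = 29577 + 2 = 29579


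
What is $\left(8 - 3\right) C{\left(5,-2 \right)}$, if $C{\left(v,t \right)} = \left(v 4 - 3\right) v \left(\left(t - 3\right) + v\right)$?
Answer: $0$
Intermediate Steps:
$C{\left(v,t \right)} = v \left(-3 + 4 v\right) \left(-3 + t + v\right)$ ($C{\left(v,t \right)} = \left(4 v - 3\right) v \left(\left(-3 + t\right) + v\right) = \left(-3 + 4 v\right) v \left(-3 + t + v\right) = v \left(-3 + 4 v\right) \left(-3 + t + v\right)$)
$\left(8 - 3\right) C{\left(5,-2 \right)} = \left(8 - 3\right) 5 \left(9 - 75 - -6 + 4 \cdot 5^{2} + 4 \left(-2\right) 5\right) = 5 \cdot 5 \left(9 - 75 + 6 + 4 \cdot 25 - 40\right) = 5 \cdot 5 \left(9 - 75 + 6 + 100 - 40\right) = 5 \cdot 5 \cdot 0 = 5 \cdot 0 = 0$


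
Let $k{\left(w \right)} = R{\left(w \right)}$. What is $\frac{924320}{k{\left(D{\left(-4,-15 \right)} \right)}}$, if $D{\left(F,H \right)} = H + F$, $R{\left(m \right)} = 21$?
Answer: $\frac{924320}{21} \approx 44015.0$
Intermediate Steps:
$D{\left(F,H \right)} = F + H$
$k{\left(w \right)} = 21$
$\frac{924320}{k{\left(D{\left(-4,-15 \right)} \right)}} = \frac{924320}{21}$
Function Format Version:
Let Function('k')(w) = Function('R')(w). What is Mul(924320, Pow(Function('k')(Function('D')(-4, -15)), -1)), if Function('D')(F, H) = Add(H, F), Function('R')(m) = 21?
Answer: Rational(924320, 21) ≈ 44015.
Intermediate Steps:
Function('D')(F, H) = Add(F, H)
Function('k')(w) = 21
Mul(924320, Pow(Function('k')(Function('D')(-4, -15)), -1)) = Mul(924320, Pow(21, -1)) = Mul(924320, Rational(1, 21)) = Rational(924320, 21)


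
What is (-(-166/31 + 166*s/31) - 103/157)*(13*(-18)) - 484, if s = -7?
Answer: -50396530/4867 ≈ -10355.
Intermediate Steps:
(-(-166/31 + 166*s/31) - 103/157)*(13*(-18)) - 484 = (-166/((-124*(-1/(4*(-7 - 1))))) - 103/157)*(13*(-18)) - 484 = (-166/((-124/((-4*(-8))))) - 103*1/157)*(-234) - 484 = (-166/((-124/32)) - 103/157)*(-234) - 484 = (-166/((-124*1/32)) - 103/157)*(-234) - 484 = (-166/(-31/8) - 103/157)*(-234) - 484 = (-166*(-8/31) - 103/157)*(-234) - 484 = (1328/31 - 103/157)*(-234) - 484 = (205303/4867)*(-234) - 484 = -48040902/4867 - 484 = -50396530/4867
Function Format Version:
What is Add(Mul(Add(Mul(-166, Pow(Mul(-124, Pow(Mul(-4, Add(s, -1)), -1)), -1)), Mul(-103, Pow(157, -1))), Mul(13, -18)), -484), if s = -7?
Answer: Rational(-50396530, 4867) ≈ -10355.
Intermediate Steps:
Add(Mul(Add(Mul(-166, Pow(Mul(-124, Pow(Mul(-4, Add(s, -1)), -1)), -1)), Mul(-103, Pow(157, -1))), Mul(13, -18)), -484) = Add(Mul(Add(Mul(-166, Pow(Mul(-124, Pow(Mul(-4, Add(-7, -1)), -1)), -1)), Mul(-103, Pow(157, -1))), Mul(13, -18)), -484) = Add(Mul(Add(Mul(-166, Pow(Mul(-124, Pow(Mul(-4, -8), -1)), -1)), Mul(-103, Rational(1, 157))), -234), -484) = Add(Mul(Add(Mul(-166, Pow(Mul(-124, Pow(32, -1)), -1)), Rational(-103, 157)), -234), -484) = Add(Mul(Add(Mul(-166, Pow(Mul(-124, Rational(1, 32)), -1)), Rational(-103, 157)), -234), -484) = Add(Mul(Add(Mul(-166, Pow(Rational(-31, 8), -1)), Rational(-103, 157)), -234), -484) = Add(Mul(Add(Mul(-166, Rational(-8, 31)), Rational(-103, 157)), -234), -484) = Add(Mul(Add(Rational(1328, 31), Rational(-103, 157)), -234), -484) = Add(Mul(Rational(205303, 4867), -234), -484) = Add(Rational(-48040902, 4867), -484) = Rational(-50396530, 4867)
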